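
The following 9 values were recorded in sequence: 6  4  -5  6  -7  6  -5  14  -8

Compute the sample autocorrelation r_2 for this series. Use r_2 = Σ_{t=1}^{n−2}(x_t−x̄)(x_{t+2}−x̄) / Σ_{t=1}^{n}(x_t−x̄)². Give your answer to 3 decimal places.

Mean x̄ = (6 + 4 − 5 + 6 − 7 + 6 − 5 + 14 − 8)/9 = 1.2222
Σ(x_t−x̄)(x_{t+2}−x̄) = (-29.7284) + (13.2716) + (51.1605) + (22.8272) + (51.1605) + (61.0494) + (57.3827) = 227.1235
Denominator Σ(x_t−x̄)² = 469.5556
r_2 = 227.1235 / 469.5556 = 0.484

0.484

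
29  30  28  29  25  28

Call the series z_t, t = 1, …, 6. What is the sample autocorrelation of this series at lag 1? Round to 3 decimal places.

Mean z̄ = (29 + 30 + 28 + 29 + 25 + 28)/6 = 28.1667
Deviations from mean: 0.8333, 1.8333, -0.1667, 0.8333, -3.1667, -0.1667
Σ(z_t−z̄)(z_{t+1}−z̄) = (1.5278) + (-0.3056) + (-0.1389) + (-2.6389) + (0.5278) = -1.0278
Denominator Σ(z_t−z̄)² = 14.8333
r_1 = -1.0278 / 14.8333 = -0.069

-0.069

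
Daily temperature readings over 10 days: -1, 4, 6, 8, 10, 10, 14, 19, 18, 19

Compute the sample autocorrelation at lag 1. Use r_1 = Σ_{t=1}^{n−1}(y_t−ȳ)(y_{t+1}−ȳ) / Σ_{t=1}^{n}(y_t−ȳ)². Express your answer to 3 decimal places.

0.655

Mean ȳ = (-1 + 4 + 6 + 8 + 10 + 10 + 14 + 19 + 18 + 19)/10 = 10.7000
Numerator Σ_{t=1}^{9}(y_t−ȳ)(y_{t+1}−ȳ) = 271.2100
Denominator Σ(y_t−ȳ)² = 414.1000
r_1 = 271.2100 / 414.1000 = 0.655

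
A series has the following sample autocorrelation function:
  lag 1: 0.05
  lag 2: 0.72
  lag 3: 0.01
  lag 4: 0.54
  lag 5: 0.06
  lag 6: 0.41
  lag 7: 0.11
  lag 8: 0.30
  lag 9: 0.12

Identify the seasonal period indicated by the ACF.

The largest autocorrelation is r_2 = 0.72, with weaker echoes at lags 4 (0.54), 6 (0.41) and 8 (0.30); the remaining lags stay at or below 0.12.
The dominant spike at lag 2 indicates a seasonal period of 2.

2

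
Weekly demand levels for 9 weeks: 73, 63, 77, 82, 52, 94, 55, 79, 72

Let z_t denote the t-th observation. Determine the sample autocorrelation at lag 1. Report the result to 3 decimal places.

Mean z̄ = (73 + 63 + 77 + 82 + 52 + 94 + 55 + 79 + 72)/9 = 71.8889
Numerator Σ_{t=1}^{8}(z_t−z̄)(z_{t+1}−z̄) = -1137.2346
Denominator Σ(z_t−z̄)² = 1428.8889
r_1 = -1137.2346 / 1428.8889 = -0.796

-0.796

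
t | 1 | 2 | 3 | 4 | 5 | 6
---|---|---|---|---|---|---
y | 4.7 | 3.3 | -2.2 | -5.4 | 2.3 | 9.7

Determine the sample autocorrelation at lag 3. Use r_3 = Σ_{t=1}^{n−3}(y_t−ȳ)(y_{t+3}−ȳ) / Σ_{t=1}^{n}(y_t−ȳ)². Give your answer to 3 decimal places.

Mean ȳ = (4.7 + 3.3 − 2.2 − 5.4 + 2.3 + 9.7)/6 = 2.0667
Deviations from mean: 2.6333, 1.2333, -4.2667, -7.4667, 0.2333, 7.6333
Σ(y_t−ȳ)(y_{t+3}−ȳ) = (-19.6622) + (0.2878) + (-32.5689) = -51.9433
Denominator Σ(y_t−ȳ)² = 140.7333
r_3 = -51.9433 / 140.7333 = -0.369

-0.369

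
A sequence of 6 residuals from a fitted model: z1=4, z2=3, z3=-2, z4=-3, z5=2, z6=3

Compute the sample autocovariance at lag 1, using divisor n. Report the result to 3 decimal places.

Mean z̄ = (4 + 3 − 2 − 3 + 2 + 3)/6 = 1.1667
Σ_{t=1}^{5}(z_t−z̄)(z_{t+1}−z̄) = 10.6389
γ_1 = 10.6389 / 6 = 1.773

1.773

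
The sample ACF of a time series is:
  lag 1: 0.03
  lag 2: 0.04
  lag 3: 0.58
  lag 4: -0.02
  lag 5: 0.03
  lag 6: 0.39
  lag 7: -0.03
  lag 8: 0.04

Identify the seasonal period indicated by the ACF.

3

The largest autocorrelation is r_3 = 0.58, with a weaker echo at lag 6 (0.39); the remaining lags stay at or below 0.04.
The dominant spike at lag 3 indicates a seasonal period of 3.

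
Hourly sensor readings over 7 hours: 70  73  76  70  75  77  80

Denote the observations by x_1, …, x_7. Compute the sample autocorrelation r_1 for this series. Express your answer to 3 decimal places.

0.127

Mean x̄ = (70 + 73 + 76 + 70 + 75 + 77 + 80)/7 = 74.4286
Deviations from mean: -4.4286, -1.4286, 1.5714, -4.4286, 0.5714, 2.5714, 5.5714
Σ(x_t−x̄)(x_{t+1}−x̄) = (6.3265) + (-2.2449) + (-6.9592) + (-2.5306) + (1.4694) + (14.3265) = 10.3878
Denominator Σ(x_t−x̄)² = 81.7143
r_1 = 10.3878 / 81.7143 = 0.127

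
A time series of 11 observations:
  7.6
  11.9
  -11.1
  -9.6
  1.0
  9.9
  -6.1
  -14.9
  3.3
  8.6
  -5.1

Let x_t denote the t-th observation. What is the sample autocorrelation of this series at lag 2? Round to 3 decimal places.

-0.720

Mean x̄ = (7.6 + 11.9 − 11.1 − 9.6 + 1.0 + 9.9 − 6.1 − 14.9 + 3.3 + 8.6 − 5.1)/11 = -0.4091
Numerator Σ_{t=1}^{9}(x_t−x̄)(x_{t+2}−x̄) = -635.0347
Denominator Σ(x_t−x̄)² = 881.9891
r_2 = -635.0347 / 881.9891 = -0.720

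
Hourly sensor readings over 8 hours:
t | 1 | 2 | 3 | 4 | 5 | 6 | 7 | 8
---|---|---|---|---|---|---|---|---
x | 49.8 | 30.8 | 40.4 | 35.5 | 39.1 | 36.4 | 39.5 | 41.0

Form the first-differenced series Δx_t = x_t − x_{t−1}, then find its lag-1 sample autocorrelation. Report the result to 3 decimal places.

First differences Δx: -19.0, 9.6, -4.9, 3.6, -2.7, 3.1, 1.5
Mean of differences = -1.2571
Numerator Σ(Δx_t−Δx̄)(Δx_{t+1}−Δx̄) = -251.1633
Denominator Σ(Δx_t−Δx̄)² = 498.2171
r_1(Δx) = -251.1633 / 498.2171 = -0.504

-0.504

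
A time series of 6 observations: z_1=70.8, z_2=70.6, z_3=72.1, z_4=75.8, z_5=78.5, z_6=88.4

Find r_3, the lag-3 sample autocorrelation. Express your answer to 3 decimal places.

Mean z̄ = (70.8 + 70.6 + 72.1 + 75.8 + 78.5 + 88.4)/6 = 76.0333
Deviations from mean: -5.2333, -5.4333, -3.9333, -0.2333, 2.4667, 12.3667
Numerator Σ_{t=1}^{3}(z_t−z̄)(z_{t+3}−z̄) = -60.8233
Denominator Σ(z_t−z̄)² = 231.4533
r_3 = -60.8233 / 231.4533 = -0.263

-0.263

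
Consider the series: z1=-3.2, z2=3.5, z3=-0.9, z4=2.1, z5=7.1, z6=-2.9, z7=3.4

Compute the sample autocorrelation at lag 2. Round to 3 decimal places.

Mean z̄ = (-3.2 + 3.5 − 0.9 + 2.1 + 7.1 − 2.9 + 3.4)/7 = 1.3000
Deviations from mean: -4.5000, 2.2000, -2.2000, 0.8000, 5.8000, -4.2000, 2.1000
Numerator Σ_{t=1}^{5}(z_t−z̄)(z_{t+2}−z̄) = 7.7200
Denominator Σ(z_t−z̄)² = 86.2600
r_2 = 7.7200 / 86.2600 = 0.089

0.089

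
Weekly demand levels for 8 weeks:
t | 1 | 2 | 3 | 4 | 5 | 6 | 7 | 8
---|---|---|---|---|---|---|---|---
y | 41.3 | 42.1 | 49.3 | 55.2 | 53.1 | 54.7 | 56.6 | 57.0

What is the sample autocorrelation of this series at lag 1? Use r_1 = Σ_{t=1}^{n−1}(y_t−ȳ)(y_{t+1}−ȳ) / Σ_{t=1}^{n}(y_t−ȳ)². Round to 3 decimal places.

Mean ȳ = (41.3 + 42.1 + 49.3 + 55.2 + 53.1 + 54.7 + 56.6 + 57.0)/8 = 51.1625
Deviations from mean: -9.8625, -9.0625, -1.8625, 4.0375, 1.9375, 3.5375, 5.4375, 5.8375
Σ(y_t−ȳ)(y_{t+1}−ȳ) = (89.3789) + (16.8789) + (-7.5198) + (7.8227) + (6.8539) + (19.2352) + (31.7414) = 164.3911
Denominator Σ(y_t−ȳ)² = 279.0788
r_1 = 164.3911 / 279.0788 = 0.589

0.589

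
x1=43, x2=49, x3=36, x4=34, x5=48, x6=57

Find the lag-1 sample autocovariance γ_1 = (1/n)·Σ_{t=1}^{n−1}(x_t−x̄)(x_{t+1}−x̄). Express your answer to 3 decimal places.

Mean x̄ = (43 + 49 + 36 + 34 + 48 + 57)/6 = 44.5000
Σ_{t=1}^{5}(x_t−x̄)(x_{t+1}−x̄) = 51.2500
γ_1 = 51.2500 / 6 = 8.542

8.542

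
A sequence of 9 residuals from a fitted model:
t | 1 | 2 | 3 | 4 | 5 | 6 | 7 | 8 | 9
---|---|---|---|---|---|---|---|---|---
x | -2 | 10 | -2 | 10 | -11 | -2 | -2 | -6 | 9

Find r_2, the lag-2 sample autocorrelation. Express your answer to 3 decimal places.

0.276

Mean x̄ = (-2 + 10 − 2 + 10 − 11 − 2 − 2 − 6 + 9)/9 = 0.4444
Numerator Σ_{t=1}^{7}(x_t−x̄)(x_{t+2}−x̄) = 124.7160
Denominator Σ(x_t−x̄)² = 452.2222
r_2 = 124.7160 / 452.2222 = 0.276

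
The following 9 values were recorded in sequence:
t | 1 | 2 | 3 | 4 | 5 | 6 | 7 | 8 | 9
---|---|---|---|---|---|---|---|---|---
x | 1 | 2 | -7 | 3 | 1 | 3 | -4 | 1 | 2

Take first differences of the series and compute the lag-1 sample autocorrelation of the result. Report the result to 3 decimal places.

-0.630

First differences Δx: 1, -9, 10, -2, 2, -7, 5, 1
Mean of differences = 0.1250
Numerator Σ(Δx_t−Δx̄)(Δx_{t+1}−Δx̄) = -166.8906
Denominator Σ(Δx_t−Δx̄)² = 264.8750
r_1(Δx) = -166.8906 / 264.8750 = -0.630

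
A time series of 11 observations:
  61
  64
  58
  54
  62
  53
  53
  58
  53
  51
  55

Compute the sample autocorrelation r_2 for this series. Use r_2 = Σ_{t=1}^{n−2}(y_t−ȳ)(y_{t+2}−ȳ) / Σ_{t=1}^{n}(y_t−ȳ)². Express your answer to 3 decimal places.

Mean ȳ = (61 + 64 + 58 + 54 + 62 + 53 + 53 + 58 + 53 + 51 + 55)/11 = 56.5455
Numerator Σ_{t=1}^{9}(y_t−ȳ)(y_{t+2}−ȳ) = -10.0496
Denominator Σ(y_t−ȳ)² = 186.7273
r_2 = -10.0496 / 186.7273 = -0.054

-0.054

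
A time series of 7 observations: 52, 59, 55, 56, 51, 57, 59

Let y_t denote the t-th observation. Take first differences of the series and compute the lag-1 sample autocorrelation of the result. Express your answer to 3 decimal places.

First differences Δy: 7, -4, 1, -5, 6, 2
Mean of differences = 1.1667
Numerator Σ(Δy_t−Δȳ)(Δy_{t+1}−Δȳ) = -54.0278
Denominator Σ(Δy_t−Δȳ)² = 122.8333
r_1(Δy) = -54.0278 / 122.8333 = -0.440

-0.440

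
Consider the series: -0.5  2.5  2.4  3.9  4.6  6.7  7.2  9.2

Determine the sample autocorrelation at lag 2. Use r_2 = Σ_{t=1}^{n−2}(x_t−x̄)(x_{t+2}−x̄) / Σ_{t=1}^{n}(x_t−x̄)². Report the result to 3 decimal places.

Mean x̄ = (-0.5 + 2.5 + 2.4 + 3.9 + 4.6 + 6.7 + 7.2 + 9.2)/8 = 4.5000
Deviations from mean: -5.0000, -2.0000, -2.1000, -0.6000, 0.1000, 2.2000, 2.7000, 4.7000
Σ(x_t−x̄)(x_{t+2}−x̄) = (10.5000) + (1.2000) + (-0.2100) + (-1.3200) + (0.2700) + (10.3400) = 20.7800
Denominator Σ(x_t−x̄)² = 68.0000
r_2 = 20.7800 / 68.0000 = 0.306

0.306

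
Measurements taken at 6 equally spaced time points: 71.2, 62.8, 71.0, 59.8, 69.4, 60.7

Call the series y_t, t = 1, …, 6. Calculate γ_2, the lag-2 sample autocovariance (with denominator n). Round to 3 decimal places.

15.902

Mean ȳ = (71.2 + 62.8 + 71.0 + 59.8 + 69.4 + 60.7)/6 = 65.8167
Deviations: 5.3833, -3.0167, 5.1833, -6.0167, 3.5833, -5.1167
Σ_{t=1}^{4}(y_t−ȳ)(y_{t+2}−ȳ) = 95.4128
γ_2 = 95.4128 / 6 = 15.902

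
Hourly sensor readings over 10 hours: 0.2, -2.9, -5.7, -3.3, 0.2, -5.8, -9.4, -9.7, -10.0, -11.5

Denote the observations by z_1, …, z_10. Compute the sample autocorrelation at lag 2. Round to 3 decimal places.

0.147

Mean z̄ = (0.2 − 2.9 − 5.7 − 3.3 + 0.2 − 5.8 − 9.4 − 9.7 − 10.0 − 11.5)/10 = -5.7900
Numerator Σ_{t=1}^{8}(z_t−z̄)(z_{t+2}−z̄) = 24.1888
Denominator Σ(z_t−z̄)² = 164.9690
r_2 = 24.1888 / 164.9690 = 0.147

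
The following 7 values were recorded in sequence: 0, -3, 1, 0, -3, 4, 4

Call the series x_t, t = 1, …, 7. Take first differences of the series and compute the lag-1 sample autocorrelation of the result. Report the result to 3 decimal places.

-0.481

First differences Δx: -3, 4, -1, -3, 7, 0
Mean of differences = 0.6667
Numerator Σ(Δx_t−Δx̄)(Δx_{t+1}−Δx̄) = -39.1111
Denominator Σ(Δx_t−Δx̄)² = 81.3333
r_1(Δx) = -39.1111 / 81.3333 = -0.481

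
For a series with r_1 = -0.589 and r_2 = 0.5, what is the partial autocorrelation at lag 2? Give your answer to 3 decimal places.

φ_{22} = (r_2 − r_1²) / (1 − r_1²)
r_1² = (-0.589)² = 0.346921
Numerator = 0.5 − 0.3469 = 0.1531; denominator = 1 − 0.3469 = 0.6531
φ_{22} = 0.1531 / 0.6531 = 0.234

0.234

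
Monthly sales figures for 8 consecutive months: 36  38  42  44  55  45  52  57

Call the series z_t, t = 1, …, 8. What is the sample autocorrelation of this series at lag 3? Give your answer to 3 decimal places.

Mean z̄ = (36 + 38 + 42 + 44 + 55 + 45 + 52 + 57)/8 = 46.1250
Deviations from mean: -10.1250, -8.1250, -4.1250, -2.1250, 8.8750, -1.1250, 5.8750, 10.8750
Σ(z_t−z̄)(z_{t+3}−z̄) = (21.5156) + (-72.1094) + (4.6406) + (-12.4844) + (96.5156) = 38.0781
Denominator Σ(z_t−z̄)² = 422.8750
r_3 = 38.0781 / 422.8750 = 0.090

0.090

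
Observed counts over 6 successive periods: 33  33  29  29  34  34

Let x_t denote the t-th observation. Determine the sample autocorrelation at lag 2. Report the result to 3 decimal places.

-0.643

Mean x̄ = (33 + 33 + 29 + 29 + 34 + 34)/6 = 32.0000
Deviations from mean: 1.0000, 1.0000, -3.0000, -3.0000, 2.0000, 2.0000
Numerator Σ_{t=1}^{4}(x_t−x̄)(x_{t+2}−x̄) = -18.0000
Denominator Σ(x_t−x̄)² = 28.0000
r_2 = -18.0000 / 28.0000 = -0.643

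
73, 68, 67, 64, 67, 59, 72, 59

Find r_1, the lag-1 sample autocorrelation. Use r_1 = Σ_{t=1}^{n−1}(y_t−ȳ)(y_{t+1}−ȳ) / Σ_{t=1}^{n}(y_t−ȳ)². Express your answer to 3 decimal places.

Mean ȳ = (73 + 68 + 67 + 64 + 67 + 59 + 72 + 59)/8 = 66.1250
Σ(y_t−ȳ)(y_{t+1}−ȳ) = (12.8906) + (1.6406) + (-1.8594) + (-1.8594) + (-6.2344) + (-41.8594) + (-41.8594) = -79.1406
Denominator Σ(y_t−ȳ)² = 192.8750
r_1 = -79.1406 / 192.8750 = -0.410

-0.410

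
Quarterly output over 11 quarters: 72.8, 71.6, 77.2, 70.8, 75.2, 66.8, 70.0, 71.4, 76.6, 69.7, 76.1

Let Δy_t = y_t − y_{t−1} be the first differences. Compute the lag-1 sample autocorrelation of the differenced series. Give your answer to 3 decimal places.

First differences Δy: -1.2, 5.6, -6.4, 4.4, -8.4, 3.2, 1.4, 5.2, -6.9, 6.4
Mean of differences = 0.3300
Numerator Σ(Δy_t−Δȳ)(Δy_{t+1}−Δȳ) = -202.3219
Denominator Σ(Δy_t−Δȳ)² = 290.4010
r_1(Δy) = -202.3219 / 290.4010 = -0.697

-0.697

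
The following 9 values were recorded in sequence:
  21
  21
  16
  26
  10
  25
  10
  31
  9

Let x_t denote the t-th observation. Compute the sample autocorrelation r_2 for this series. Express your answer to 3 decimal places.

Mean x̄ = (21 + 21 + 16 + 26 + 10 + 25 + 10 + 31 + 9)/9 = 18.7778
Σ(x_t−x̄)(x_{t+2}−x̄) = (-6.1728) + (16.0494) + (24.3827) + (44.9383) + (77.0494) + (76.0494) + (85.8272) = 318.1235
Denominator Σ(x_t−x̄)² = 507.5556
r_2 = 318.1235 / 507.5556 = 0.627

0.627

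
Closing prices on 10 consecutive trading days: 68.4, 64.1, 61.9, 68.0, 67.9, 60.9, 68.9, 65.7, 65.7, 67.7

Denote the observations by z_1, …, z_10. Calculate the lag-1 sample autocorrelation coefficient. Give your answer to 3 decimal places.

Mean z̄ = (68.4 + 64.1 + 61.9 + 68.0 + 67.9 + 60.9 + 68.9 + 65.7 + 65.7 + 67.7)/10 = 65.9200
Numerator Σ_{t=1}^{9}(z_t−z̄)(z_{t+1}−z̄) = -27.3384
Denominator Σ(z_t−z̄)² = 71.2160
r_1 = -27.3384 / 71.2160 = -0.384

-0.384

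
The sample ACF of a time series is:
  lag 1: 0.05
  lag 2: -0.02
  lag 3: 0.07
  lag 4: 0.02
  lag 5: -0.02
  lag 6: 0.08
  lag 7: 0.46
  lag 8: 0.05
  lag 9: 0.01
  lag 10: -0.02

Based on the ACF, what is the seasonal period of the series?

7

The largest autocorrelation is r_7 = 0.46; the remaining lags stay at or below 0.08.
The dominant spike at lag 7 indicates a seasonal period of 7.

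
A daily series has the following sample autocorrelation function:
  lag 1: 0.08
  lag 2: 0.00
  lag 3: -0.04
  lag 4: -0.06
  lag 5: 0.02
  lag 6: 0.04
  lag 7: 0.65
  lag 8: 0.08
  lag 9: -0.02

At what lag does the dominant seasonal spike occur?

The largest autocorrelation is r_7 = 0.65; the remaining lags stay at or below 0.08.
The dominant spike at lag 7 indicates a seasonal period of 7.

7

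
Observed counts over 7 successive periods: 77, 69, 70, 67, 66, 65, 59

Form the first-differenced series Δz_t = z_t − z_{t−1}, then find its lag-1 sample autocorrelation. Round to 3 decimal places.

First differences Δz: -8, 1, -3, -1, -1, -6
Mean of differences = -3.0000
Numerator Σ(Δz_t−Δz̄)(Δz_{t+1}−Δz̄) = -22.0000
Denominator Σ(Δz_t−Δz̄)² = 58.0000
r_1(Δz) = -22.0000 / 58.0000 = -0.379

-0.379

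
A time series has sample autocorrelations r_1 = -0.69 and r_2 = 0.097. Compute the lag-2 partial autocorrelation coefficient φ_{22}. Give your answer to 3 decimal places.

-0.724

φ_{22} = (r_2 − r_1²) / (1 − r_1²)
r_1² = (-0.69)² = 0.4761
Numerator = 0.097 − 0.4761 = -0.3791; denominator = 1 − 0.4761 = 0.5239
φ_{22} = -0.3791 / 0.5239 = -0.724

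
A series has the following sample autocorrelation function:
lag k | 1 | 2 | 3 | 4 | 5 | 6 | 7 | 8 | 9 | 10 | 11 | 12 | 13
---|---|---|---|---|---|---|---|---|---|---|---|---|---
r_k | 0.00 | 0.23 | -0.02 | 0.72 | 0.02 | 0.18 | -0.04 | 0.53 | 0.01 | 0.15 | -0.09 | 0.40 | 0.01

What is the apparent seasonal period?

The largest autocorrelation is r_4 = 0.72, with weaker echoes at lags 8 (0.53) and 12 (0.40); the remaining lags stay at or below 0.23.
The dominant spike at lag 4 indicates a seasonal period of 4.

4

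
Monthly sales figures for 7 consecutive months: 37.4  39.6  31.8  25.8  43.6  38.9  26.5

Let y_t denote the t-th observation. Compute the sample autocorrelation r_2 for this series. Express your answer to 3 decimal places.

-0.662

Mean ȳ = (37.4 + 39.6 + 31.8 + 25.8 + 43.6 + 38.9 + 26.5)/7 = 34.8000
Deviations from mean: 2.6000, 4.8000, -3.0000, -9.0000, 8.8000, 4.1000, -8.3000
Σ(y_t−ȳ)(y_{t+2}−ȳ) = (-7.8000) + (-43.2000) + (-26.4000) + (-36.9000) + (-73.0400) = -187.3400
Denominator Σ(y_t−ȳ)² = 282.9400
r_2 = -187.3400 / 282.9400 = -0.662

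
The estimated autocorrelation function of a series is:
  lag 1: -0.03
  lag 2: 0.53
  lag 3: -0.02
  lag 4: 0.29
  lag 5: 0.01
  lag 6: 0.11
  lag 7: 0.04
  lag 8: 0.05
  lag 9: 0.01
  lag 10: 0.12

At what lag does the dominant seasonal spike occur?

2

The largest autocorrelation is r_2 = 0.53, with a weaker echo at lag 4 (0.29); the remaining lags stay at or below 0.12.
The dominant spike at lag 2 indicates a seasonal period of 2.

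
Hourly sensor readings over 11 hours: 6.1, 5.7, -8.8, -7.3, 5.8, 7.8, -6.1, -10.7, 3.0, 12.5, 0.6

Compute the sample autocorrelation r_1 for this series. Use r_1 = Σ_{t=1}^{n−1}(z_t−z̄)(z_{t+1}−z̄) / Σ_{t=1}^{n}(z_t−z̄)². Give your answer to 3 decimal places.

0.133

Mean z̄ = (6.1 + 5.7 − 8.8 − 7.3 + 5.8 + 7.8 − 6.1 − 10.7 + 3.0 + 12.5 + 0.6)/11 = 0.7818
Numerator Σ_{t=1}^{10}(z_t−z̄)(z_{t+1}−z̄) = 80.2433
Denominator Σ(z_t−z̄)² = 605.4964
r_1 = 80.2433 / 605.4964 = 0.133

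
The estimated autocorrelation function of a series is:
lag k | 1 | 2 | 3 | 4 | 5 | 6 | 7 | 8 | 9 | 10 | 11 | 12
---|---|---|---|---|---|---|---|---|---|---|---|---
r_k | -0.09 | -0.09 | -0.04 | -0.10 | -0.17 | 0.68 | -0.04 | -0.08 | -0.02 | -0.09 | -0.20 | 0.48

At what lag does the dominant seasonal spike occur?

6

The largest autocorrelation is r_6 = 0.68, with a weaker echo at lag 12 (0.48); the remaining lags stay at or below -0.02.
The dominant spike at lag 6 indicates a seasonal period of 6.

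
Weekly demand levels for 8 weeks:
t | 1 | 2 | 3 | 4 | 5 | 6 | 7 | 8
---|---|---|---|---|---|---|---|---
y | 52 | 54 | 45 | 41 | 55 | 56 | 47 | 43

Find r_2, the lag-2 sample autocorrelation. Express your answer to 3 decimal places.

Mean ȳ = (52 + 54 + 45 + 41 + 55 + 56 + 47 + 43)/8 = 49.1250
Deviations from mean: 2.8750, 4.8750, -4.1250, -8.1250, 5.8750, 6.8750, -2.1250, -6.1250
Σ(y_t−ȳ)(y_{t+2}−ȳ) = (-11.8594) + (-39.6094) + (-24.2344) + (-55.8594) + (-12.4844) + (-42.1094) = -186.1563
Denominator Σ(y_t−ȳ)² = 238.8750
r_2 = -186.1563 / 238.8750 = -0.779

-0.779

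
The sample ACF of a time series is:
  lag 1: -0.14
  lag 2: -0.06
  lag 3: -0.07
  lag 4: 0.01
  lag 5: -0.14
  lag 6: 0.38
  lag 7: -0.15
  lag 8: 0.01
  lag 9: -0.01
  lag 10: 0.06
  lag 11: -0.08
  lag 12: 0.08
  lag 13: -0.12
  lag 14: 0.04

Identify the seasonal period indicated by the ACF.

6

The largest autocorrelation is r_6 = 0.38; the remaining lags stay at or below 0.08.
The dominant spike at lag 6 indicates a seasonal period of 6.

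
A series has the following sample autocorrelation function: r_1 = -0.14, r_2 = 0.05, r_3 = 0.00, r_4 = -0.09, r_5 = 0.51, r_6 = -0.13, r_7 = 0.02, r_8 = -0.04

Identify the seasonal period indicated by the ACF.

5

The largest autocorrelation is r_5 = 0.51; the remaining lags stay at or below 0.05.
The dominant spike at lag 5 indicates a seasonal period of 5.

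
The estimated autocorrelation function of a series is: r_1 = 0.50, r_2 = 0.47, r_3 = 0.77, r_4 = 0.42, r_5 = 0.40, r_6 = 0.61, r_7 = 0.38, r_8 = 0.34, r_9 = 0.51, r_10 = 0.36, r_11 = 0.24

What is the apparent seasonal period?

3

The largest autocorrelation is r_3 = 0.77, with weaker echoes at lags 6 (0.61) and 9 (0.51); the remaining lags stay at or below 0.50. The elevated value at lag 1 (0.50), dropping to 0.47 at lag 2, reflects decaying short-term dependence rather than seasonality.
The dominant spike at lag 3 indicates a seasonal period of 3.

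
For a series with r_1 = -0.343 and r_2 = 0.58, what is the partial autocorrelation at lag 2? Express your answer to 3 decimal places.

φ_{22} = (r_2 − r_1²) / (1 − r_1²)
r_1² = (-0.343)² = 0.117649
Numerator = 0.58 − 0.1176 = 0.4624; denominator = 1 − 0.1176 = 0.8824
φ_{22} = 0.4624 / 0.8824 = 0.524

0.524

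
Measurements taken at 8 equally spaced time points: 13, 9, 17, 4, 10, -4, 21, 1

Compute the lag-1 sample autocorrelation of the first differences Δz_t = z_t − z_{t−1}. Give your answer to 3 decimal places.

-0.761

First differences Δz: -4, 8, -13, 6, -14, 25, -20
Mean of differences = -1.7143
Numerator Σ(Δz_t−Δz̄)(Δz_{t+1}−Δz̄) = -1130.3673
Denominator Σ(Δz_t−Δz̄)² = 1485.4286
r_1(Δz) = -1130.3673 / 1485.4286 = -0.761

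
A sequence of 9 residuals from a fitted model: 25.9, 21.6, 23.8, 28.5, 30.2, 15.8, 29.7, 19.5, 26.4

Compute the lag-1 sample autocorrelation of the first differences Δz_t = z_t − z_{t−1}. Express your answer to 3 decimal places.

-0.712

First differences Δz: -4.3, 2.2, 4.7, 1.7, -14.4, 13.9, -10.2, 6.9
Mean of differences = 0.0625
Numerator Σ(Δz_t−Δz̄)(Δz_{t+1}−Δz̄) = -427.8027
Denominator Σ(Δz_t−Δz̄)² = 600.4988
r_1(Δz) = -427.8027 / 600.4988 = -0.712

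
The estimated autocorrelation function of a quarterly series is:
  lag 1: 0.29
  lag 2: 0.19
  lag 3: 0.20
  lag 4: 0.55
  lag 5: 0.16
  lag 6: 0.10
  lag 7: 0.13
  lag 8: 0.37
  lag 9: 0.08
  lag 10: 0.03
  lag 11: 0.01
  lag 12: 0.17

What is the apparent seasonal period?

The largest autocorrelation is r_4 = 0.55, with a weaker echo at lag 8 (0.37); the remaining lags stay at or below 0.29. The elevated value at lag 1 (0.29), dropping to 0.19 at lag 2, reflects decaying short-term dependence rather than seasonality.
The dominant spike at lag 4 indicates a seasonal period of 4.

4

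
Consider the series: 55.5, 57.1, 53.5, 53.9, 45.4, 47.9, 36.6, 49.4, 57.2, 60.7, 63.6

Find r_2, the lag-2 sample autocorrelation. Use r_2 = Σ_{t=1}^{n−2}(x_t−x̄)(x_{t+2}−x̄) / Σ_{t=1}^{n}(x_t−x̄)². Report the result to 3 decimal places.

Mean x̄ = (55.5 + 57.1 + 53.5 + 53.9 + 45.4 + 47.9 + 36.6 + 49.4 + 57.2 + 60.7 + 63.6)/11 = 52.8000
Numerator Σ_{t=1}^{9}(x_t−x̄)(x_{t+2}−x̄) = 81.9700
Denominator Σ(x_t−x̄)² = 578.6600
r_2 = 81.9700 / 578.6600 = 0.142

0.142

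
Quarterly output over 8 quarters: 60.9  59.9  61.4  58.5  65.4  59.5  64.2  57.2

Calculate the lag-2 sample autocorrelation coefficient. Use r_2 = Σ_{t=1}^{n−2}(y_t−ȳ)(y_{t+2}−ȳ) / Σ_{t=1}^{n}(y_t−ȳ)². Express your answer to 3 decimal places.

0.522

Mean ȳ = (60.9 + 59.9 + 61.4 + 58.5 + 65.4 + 59.5 + 64.2 + 57.2)/8 = 60.8750
Deviations from mean: 0.0250, -0.9750, 0.5250, -2.3750, 4.5250, -1.3750, 3.3250, -3.6750
Σ(y_t−ȳ)(y_{t+2}−ȳ) = (0.0131) + (2.3156) + (2.3756) + (3.2656) + (15.0456) + (5.0531) = 28.0688
Denominator Σ(y_t−ȳ)² = 53.7950
r_2 = 28.0688 / 53.7950 = 0.522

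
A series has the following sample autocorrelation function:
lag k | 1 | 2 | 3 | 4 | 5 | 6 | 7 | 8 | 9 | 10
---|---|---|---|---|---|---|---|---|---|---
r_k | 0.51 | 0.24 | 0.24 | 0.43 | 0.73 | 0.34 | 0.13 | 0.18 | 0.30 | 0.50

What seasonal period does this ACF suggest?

The largest autocorrelation is r_5 = 0.73; the remaining lags stay at or below 0.51. The elevated value at lag 1 (0.51), dropping to 0.24 at lag 2, reflects decaying short-term dependence rather than seasonality.
The dominant spike at lag 5 indicates a seasonal period of 5.

5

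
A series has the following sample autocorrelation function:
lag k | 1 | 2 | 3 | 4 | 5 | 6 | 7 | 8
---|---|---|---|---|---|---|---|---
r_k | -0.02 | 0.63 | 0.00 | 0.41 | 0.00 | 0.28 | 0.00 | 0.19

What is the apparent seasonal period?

The largest autocorrelation is r_2 = 0.63, with weaker echoes at lags 4 (0.41), 6 (0.28) and 8 (0.19); the remaining lags stay at or below 0.00.
The dominant spike at lag 2 indicates a seasonal period of 2.

2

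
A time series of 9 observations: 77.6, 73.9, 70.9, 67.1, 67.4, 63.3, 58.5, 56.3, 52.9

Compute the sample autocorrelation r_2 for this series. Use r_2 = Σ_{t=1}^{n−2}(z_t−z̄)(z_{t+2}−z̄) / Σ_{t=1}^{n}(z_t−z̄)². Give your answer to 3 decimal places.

0.329

Mean z̄ = (77.6 + 73.9 + 70.9 + 67.1 + 67.4 + 63.3 + 58.5 + 56.3 + 52.9)/9 = 65.3222
Σ(z_t−z̄)(z_{t+2}−z̄) = (68.4827) + (15.2494) + (11.5894) + (-3.5951) + (-14.1751) + (18.2449) + (84.7472) = 180.5435
Denominator Σ(z_t−z̄)² = 549.2556
r_2 = 180.5435 / 549.2556 = 0.329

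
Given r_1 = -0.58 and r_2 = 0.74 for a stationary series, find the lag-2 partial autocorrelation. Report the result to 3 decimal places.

0.608

φ_{22} = (r_2 − r_1²) / (1 − r_1²)
r_1² = (-0.58)² = 0.3364
Numerator = 0.74 − 0.3364 = 0.4036; denominator = 1 − 0.3364 = 0.6636
φ_{22} = 0.4036 / 0.6636 = 0.608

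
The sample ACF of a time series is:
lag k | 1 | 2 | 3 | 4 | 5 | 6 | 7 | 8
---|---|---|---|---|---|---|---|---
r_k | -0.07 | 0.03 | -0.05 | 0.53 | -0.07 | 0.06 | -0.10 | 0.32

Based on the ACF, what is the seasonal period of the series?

4

The largest autocorrelation is r_4 = 0.53, with a weaker echo at lag 8 (0.32); the remaining lags stay at or below 0.06.
The dominant spike at lag 4 indicates a seasonal period of 4.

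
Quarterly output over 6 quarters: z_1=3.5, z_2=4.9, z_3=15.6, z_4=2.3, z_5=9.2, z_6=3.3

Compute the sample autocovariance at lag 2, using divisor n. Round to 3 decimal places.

Mean z̄ = (3.5 + 4.9 + 15.6 + 2.3 + 9.2 + 3.3)/6 = 6.4667
Σ_{t=1}^{4}(z_t−z̄)(z_{t+2}−z̄) = 17.5911
γ_2 = 17.5911 / 6 = 2.932

2.932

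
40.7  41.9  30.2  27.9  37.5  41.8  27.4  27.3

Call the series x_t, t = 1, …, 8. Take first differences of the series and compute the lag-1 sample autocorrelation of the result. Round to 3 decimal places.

First differences Δx: 1.2, -11.7, -2.3, 9.6, 4.3, -14.4, -0.1
Mean of differences = -1.9143
Numerator Σ(Δx_t−Δx̄)(Δx_{t+1}−Δx̄) = -59.8316
Denominator Σ(Δx_t−Δx̄)² = 435.9886
r_1(Δx) = -59.8316 / 435.9886 = -0.137

-0.137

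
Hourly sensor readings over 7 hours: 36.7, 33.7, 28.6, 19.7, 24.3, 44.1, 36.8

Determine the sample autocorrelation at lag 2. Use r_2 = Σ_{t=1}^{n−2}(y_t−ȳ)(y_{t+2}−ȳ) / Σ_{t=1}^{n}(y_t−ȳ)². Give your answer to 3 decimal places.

Mean ȳ = (36.7 + 33.7 + 28.6 + 19.7 + 24.3 + 44.1 + 36.8)/7 = 31.9857
Σ(y_t−ȳ)(y_{t+2}−ȳ) = (-15.9612) + (-21.0612) + (26.0216) + (-148.8327) + (-37.0012) = -196.8347
Denominator Σ(y_t−ȳ)² = 416.5686
r_2 = -196.8347 / 416.5686 = -0.473

-0.473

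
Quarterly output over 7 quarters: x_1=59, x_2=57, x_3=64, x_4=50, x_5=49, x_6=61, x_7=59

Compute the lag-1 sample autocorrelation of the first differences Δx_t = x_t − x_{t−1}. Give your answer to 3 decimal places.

-0.337

First differences Δx: -2, 7, -14, -1, 12, -2
Mean of differences = 0.0000
Numerator Σ(Δx_t−Δx̄)(Δx_{t+1}−Δx̄) = -134.0000
Denominator Σ(Δx_t−Δx̄)² = 398.0000
r_1(Δx) = -134.0000 / 398.0000 = -0.337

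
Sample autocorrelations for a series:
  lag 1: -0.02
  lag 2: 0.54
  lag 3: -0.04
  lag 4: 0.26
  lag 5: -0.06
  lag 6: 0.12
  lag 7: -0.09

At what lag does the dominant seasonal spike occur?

The largest autocorrelation is r_2 = 0.54, with a weaker echo at lag 4 (0.26); the remaining lags stay at or below 0.12.
The dominant spike at lag 2 indicates a seasonal period of 2.

2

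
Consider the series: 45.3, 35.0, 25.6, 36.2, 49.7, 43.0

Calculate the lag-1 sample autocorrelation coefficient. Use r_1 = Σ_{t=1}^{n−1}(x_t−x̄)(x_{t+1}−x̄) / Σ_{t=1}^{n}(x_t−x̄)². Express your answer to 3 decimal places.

Mean x̄ = (45.3 + 35.0 + 25.6 + 36.2 + 49.7 + 43.0)/6 = 39.1333
Deviations from mean: 6.1667, -4.1333, -13.5333, -2.9333, 10.5667, 3.8667
Numerator Σ_{t=1}^{5}(x_t−x̄)(x_{t+1}−x̄) = 80.0089
Denominator Σ(x_t−x̄)² = 373.4733
r_1 = 80.0089 / 373.4733 = 0.214

0.214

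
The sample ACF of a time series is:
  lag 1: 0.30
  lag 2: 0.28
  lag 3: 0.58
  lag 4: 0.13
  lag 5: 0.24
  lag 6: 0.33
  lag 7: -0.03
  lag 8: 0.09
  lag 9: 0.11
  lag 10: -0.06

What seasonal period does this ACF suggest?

3

The largest autocorrelation is r_3 = 0.58, with a weaker echo at lag 6 (0.33); the remaining lags stay at or below 0.30. The elevated value at lag 1 (0.30), dropping to 0.28 at lag 2, reflects decaying short-term dependence rather than seasonality.
The dominant spike at lag 3 indicates a seasonal period of 3.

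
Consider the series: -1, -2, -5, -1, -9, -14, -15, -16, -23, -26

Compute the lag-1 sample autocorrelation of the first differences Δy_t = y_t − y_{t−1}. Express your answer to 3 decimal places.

First differences Δy: -1, -3, 4, -8, -5, -1, -1, -7, -3
Mean of differences = -2.7778
Numerator Σ(Δy_t−Δȳ)(Δy_{t+1}−Δȳ) = -33.0494
Denominator Σ(Δy_t−Δȳ)² = 105.5556
r_1(Δy) = -33.0494 / 105.5556 = -0.313

-0.313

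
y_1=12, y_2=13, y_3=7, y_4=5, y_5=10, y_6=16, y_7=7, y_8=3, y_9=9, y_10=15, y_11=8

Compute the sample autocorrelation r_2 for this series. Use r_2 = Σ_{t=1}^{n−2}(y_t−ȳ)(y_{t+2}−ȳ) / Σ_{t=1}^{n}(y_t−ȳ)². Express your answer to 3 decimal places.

Mean ȳ = (12 + 13 + 7 + 5 + 10 + 16 + 7 + 3 + 9 + 15 + 8)/11 = 9.5455
Numerator Σ_{t=1}^{9}(y_t−ȳ)(y_{t+2}−ȳ) = -129.3223
Denominator Σ(y_t−ȳ)² = 168.7273
r_2 = -129.3223 / 168.7273 = -0.766

-0.766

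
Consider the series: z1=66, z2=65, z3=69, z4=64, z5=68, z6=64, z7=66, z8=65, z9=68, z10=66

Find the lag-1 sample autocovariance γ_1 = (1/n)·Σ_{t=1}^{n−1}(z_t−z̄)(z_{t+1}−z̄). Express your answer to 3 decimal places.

Mean z̄ = (66 + 65 + 69 + 64 + 68 + 64 + 66 + 65 + 68 + 66)/10 = 66.1000
Σ_{t=1}^{9}(z_t−z̄)(z_{t+1}−z̄) = -19.1100
γ_1 = -19.1100 / 10 = -1.911

-1.911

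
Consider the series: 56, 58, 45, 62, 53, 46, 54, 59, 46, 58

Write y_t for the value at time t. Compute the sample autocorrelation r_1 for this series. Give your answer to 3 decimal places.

-0.523

Mean ȳ = (56 + 58 + 45 + 62 + 53 + 46 + 54 + 59 + 46 + 58)/10 = 53.7000
Numerator Σ_{t=1}^{9}(y_t−ȳ)(y_{t+1}−ȳ) = -174.7900
Denominator Σ(y_t−ȳ)² = 334.1000
r_1 = -174.7900 / 334.1000 = -0.523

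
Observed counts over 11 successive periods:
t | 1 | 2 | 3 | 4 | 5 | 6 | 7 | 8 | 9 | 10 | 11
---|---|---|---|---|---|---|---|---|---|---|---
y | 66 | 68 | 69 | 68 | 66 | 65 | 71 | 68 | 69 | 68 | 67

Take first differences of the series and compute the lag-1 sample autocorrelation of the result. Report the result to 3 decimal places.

First differences Δy: 2, 1, -1, -2, -1, 6, -3, 1, -1, -1
Mean of differences = 0.1000
Numerator Σ(Δy_t−Δȳ)(Δy_{t+1}−Δȳ) = -22.0100
Denominator Σ(Δy_t−Δȳ)² = 58.9000
r_1(Δy) = -22.0100 / 58.9000 = -0.374

-0.374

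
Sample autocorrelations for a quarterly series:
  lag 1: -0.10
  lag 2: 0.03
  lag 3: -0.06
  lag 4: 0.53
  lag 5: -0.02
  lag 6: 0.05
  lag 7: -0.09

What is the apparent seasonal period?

The largest autocorrelation is r_4 = 0.53; the remaining lags stay at or below 0.05.
The dominant spike at lag 4 indicates a seasonal period of 4.

4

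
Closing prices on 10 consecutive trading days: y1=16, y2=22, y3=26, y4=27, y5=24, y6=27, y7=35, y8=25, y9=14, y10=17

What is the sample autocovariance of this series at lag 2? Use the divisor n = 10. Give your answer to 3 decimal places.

Mean ȳ = (16 + 22 + 26 + 27 + 24 + 27 + 35 + 25 + 14 + 17)/10 = 23.3000
Σ_{t=1}^{8}(y_t−ȳ)(y_{t+2}−ȳ) = -113.9800
γ_2 = -113.9800 / 10 = -11.398

-11.398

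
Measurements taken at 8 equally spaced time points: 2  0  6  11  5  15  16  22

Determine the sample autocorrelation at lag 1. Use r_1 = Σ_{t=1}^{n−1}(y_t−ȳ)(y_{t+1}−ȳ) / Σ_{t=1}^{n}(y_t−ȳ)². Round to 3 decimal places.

0.452

Mean ȳ = (2 + 0 + 6 + 11 + 5 + 15 + 16 + 22)/8 = 9.6250
Σ(y_t−ȳ)(y_{t+1}−ȳ) = (73.3906) + (34.8906) + (-4.9844) + (-6.3594) + (-24.8594) + (34.2656) + (78.8906) = 185.2344
Denominator Σ(y_t−ȳ)² = 409.8750
r_1 = 185.2344 / 409.8750 = 0.452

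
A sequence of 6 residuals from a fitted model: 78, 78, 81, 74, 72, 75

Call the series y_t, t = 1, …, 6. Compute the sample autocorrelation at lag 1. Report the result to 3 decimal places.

0.292

Mean ȳ = (78 + 78 + 81 + 74 + 72 + 75)/6 = 76.3333
Deviations from mean: 1.6667, 1.6667, 4.6667, -2.3333, -4.3333, -1.3333
Numerator Σ_{t=1}^{5}(y_t−ȳ)(y_{t+1}−ȳ) = 15.5556
Denominator Σ(y_t−ȳ)² = 53.3333
r_1 = 15.5556 / 53.3333 = 0.292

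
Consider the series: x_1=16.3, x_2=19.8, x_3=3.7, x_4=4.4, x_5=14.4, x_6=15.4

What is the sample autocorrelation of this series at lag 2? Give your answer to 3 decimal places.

Mean x̄ = (16.3 + 19.8 + 3.7 + 4.4 + 14.4 + 15.4)/6 = 12.3333
Deviations from mean: 3.9667, 7.4667, -8.6333, -7.9333, 2.0667, 3.0667
Σ(x_t−x̄)(x_{t+2}−x̄) = (-34.2456) + (-59.2356) + (-17.8422) + (-24.3289) = -135.6522
Denominator Σ(x_t−x̄)² = 222.6333
r_2 = -135.6522 / 222.6333 = -0.609

-0.609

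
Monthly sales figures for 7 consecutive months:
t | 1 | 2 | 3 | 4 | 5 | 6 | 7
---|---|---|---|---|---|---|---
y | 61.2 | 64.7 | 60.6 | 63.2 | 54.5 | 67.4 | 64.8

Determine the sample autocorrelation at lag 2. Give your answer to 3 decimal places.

0.026

Mean ȳ = (61.2 + 64.7 + 60.6 + 63.2 + 54.5 + 67.4 + 64.8)/7 = 62.3429
Deviations from mean: -1.1429, 2.3571, -1.7429, 0.8571, -7.8429, 5.0571, 2.4571
Σ(y_t−ȳ)(y_{t+2}−ȳ) = (1.9918) + (2.0204) + (13.6690) + (4.3347) + (-19.2710) = 2.7449
Denominator Σ(y_t−ȳ)² = 103.7571
r_2 = 2.7449 / 103.7571 = 0.026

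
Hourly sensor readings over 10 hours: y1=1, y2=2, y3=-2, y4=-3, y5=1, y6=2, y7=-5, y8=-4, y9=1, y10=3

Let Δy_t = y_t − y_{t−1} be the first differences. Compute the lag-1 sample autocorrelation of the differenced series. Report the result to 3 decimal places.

First differences Δy: 1, -4, -1, 4, 1, -7, 1, 5, 2
Mean of differences = 0.2222
Numerator Σ(Δy_t−Δȳ)(Δy_{t+1}−Δȳ) = 1.1728
Denominator Σ(Δy_t−Δȳ)² = 113.5556
r_1(Δy) = 1.1728 / 113.5556 = 0.010

0.010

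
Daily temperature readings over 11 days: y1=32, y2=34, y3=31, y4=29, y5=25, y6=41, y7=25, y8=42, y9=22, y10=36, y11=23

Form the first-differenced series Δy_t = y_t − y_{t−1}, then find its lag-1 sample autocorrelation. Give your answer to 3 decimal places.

-0.871

First differences Δy: 2, -3, -2, -4, 16, -16, 17, -20, 14, -13
Mean of differences = -0.9000
Numerator Σ(Δy_t−Δȳ)(Δy_{t+1}−Δȳ) = -1385.0100
Denominator Σ(Δy_t−Δȳ)² = 1590.9000
r_1(Δy) = -1385.0100 / 1590.9000 = -0.871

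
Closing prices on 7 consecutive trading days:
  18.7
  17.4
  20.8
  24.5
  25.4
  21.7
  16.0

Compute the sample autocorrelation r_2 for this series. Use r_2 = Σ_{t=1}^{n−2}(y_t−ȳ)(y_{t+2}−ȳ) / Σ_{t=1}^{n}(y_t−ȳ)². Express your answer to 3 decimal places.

-0.404

Mean ȳ = (18.7 + 17.4 + 20.8 + 24.5 + 25.4 + 21.7 + 16.0)/7 = 20.6429
Deviations from mean: -1.9429, -3.2429, 0.1571, 3.8571, 4.7571, 1.0571, -4.6429
Numerator Σ_{t=1}^{5}(y_t−ȳ)(y_{t+2}−ȳ) = -30.0751
Denominator Σ(y_t−ȳ)² = 74.4971
r_2 = -30.0751 / 74.4971 = -0.404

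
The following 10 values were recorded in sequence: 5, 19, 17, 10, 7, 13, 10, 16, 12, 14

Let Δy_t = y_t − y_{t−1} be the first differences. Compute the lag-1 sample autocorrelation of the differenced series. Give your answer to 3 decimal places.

-0.209

First differences Δy: 14, -2, -7, -3, 6, -3, 6, -4, 2
Mean of differences = 1.0000
Numerator Σ(Δy_t−Δȳ)(Δy_{t+1}−Δȳ) = -73.0000
Denominator Σ(Δy_t−Δȳ)² = 350.0000
r_1(Δy) = -73.0000 / 350.0000 = -0.209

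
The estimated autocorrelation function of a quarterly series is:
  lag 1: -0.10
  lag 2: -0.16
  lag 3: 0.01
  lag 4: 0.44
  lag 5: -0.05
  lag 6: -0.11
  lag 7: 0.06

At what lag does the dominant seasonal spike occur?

4

The largest autocorrelation is r_4 = 0.44; the remaining lags stay at or below 0.06.
The dominant spike at lag 4 indicates a seasonal period of 4.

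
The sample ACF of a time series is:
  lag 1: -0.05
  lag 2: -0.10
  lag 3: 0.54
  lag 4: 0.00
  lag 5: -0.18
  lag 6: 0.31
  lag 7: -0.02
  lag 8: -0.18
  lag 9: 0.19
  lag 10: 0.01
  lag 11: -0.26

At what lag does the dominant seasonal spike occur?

3

The largest autocorrelation is r_3 = 0.54, with weaker echoes at lags 6 (0.31) and 9 (0.19); the remaining lags stay at or below 0.01.
The dominant spike at lag 3 indicates a seasonal period of 3.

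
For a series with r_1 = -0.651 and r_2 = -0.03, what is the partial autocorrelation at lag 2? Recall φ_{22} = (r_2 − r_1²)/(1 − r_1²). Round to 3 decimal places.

φ_{22} = (r_2 − r_1²) / (1 − r_1²)
r_1² = (-0.651)² = 0.423801
Numerator = -0.03 − 0.4238 = -0.4538; denominator = 1 − 0.4238 = 0.5762
φ_{22} = -0.4538 / 0.5762 = -0.788

-0.788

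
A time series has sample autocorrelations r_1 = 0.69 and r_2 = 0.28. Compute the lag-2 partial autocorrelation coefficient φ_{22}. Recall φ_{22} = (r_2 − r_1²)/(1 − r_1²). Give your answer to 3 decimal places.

-0.374

φ_{22} = (r_2 − r_1²) / (1 − r_1²)
r_1² = (0.69)² = 0.4761
Numerator = 0.28 − 0.4761 = -0.1961; denominator = 1 − 0.4761 = 0.5239
φ_{22} = -0.1961 / 0.5239 = -0.374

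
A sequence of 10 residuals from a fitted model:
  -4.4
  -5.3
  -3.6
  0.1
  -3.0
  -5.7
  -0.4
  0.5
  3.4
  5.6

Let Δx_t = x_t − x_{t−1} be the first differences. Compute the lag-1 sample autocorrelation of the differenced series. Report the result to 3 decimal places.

-0.150

First differences Δx: -0.9, 1.7, 3.7, -3.1, -2.7, 5.3, 0.9, 2.9, 2.2
Mean of differences = 1.1111
Numerator Σ(Δx_t−Δx̄)(Δx_{t+1}−Δx̄) = -9.7912
Denominator Σ(Δx_t−Δx̄)² = 65.3289
r_1(Δx) = -9.7912 / 65.3289 = -0.150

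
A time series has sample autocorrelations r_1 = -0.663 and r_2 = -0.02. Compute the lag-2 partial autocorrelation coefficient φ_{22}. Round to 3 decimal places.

-0.820

φ_{22} = (r_2 − r_1²) / (1 − r_1²)
r_1² = (-0.663)² = 0.439569
Numerator = -0.02 − 0.4396 = -0.4596; denominator = 1 − 0.4396 = 0.5604
φ_{22} = -0.4596 / 0.5604 = -0.820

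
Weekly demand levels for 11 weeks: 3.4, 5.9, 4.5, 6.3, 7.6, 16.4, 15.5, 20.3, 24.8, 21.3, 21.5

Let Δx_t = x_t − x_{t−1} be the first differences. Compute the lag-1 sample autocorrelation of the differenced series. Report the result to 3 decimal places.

-0.267

First differences Δx: 2.5, -1.4, 1.8, 1.3, 8.8, -0.9, 4.8, 4.5, -3.5, 0.2
Mean of differences = 1.8100
Numerator Σ(Δx_t−Δx̄)(Δx_{t+1}−Δx̄) = -30.4801
Denominator Σ(Δx_t−Δx̄)² = 114.2090
r_1(Δx) = -30.4801 / 114.2090 = -0.267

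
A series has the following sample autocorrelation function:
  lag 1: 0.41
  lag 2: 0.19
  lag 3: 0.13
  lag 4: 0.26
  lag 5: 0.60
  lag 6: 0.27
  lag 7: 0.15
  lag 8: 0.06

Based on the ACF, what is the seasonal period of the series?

The largest autocorrelation is r_5 = 0.60; the remaining lags stay at or below 0.41. The elevated value at lag 1 (0.41), dropping to 0.19 at lag 2, reflects decaying short-term dependence rather than seasonality.
The dominant spike at lag 5 indicates a seasonal period of 5.

5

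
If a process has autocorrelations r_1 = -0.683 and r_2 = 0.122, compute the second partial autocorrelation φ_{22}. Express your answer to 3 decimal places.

-0.646

φ_{22} = (r_2 − r_1²) / (1 − r_1²)
r_1² = (-0.683)² = 0.466489
Numerator = 0.122 − 0.4665 = -0.3445; denominator = 1 − 0.4665 = 0.5335
φ_{22} = -0.3445 / 0.5335 = -0.646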